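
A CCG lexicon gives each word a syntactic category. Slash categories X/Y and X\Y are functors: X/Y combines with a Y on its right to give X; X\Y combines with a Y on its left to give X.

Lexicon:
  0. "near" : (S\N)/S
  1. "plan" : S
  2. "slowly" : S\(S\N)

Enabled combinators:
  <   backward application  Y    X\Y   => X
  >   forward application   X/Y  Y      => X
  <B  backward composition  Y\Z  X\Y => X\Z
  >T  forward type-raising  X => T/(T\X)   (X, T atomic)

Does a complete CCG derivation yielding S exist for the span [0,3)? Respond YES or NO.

YES

[0,3] S   <
  [0,2] S\N   >
    [0,1] "near" : (S\N)/S
    [1,2] "plan" : S
  [2,3] "slowly" : S\(S\N)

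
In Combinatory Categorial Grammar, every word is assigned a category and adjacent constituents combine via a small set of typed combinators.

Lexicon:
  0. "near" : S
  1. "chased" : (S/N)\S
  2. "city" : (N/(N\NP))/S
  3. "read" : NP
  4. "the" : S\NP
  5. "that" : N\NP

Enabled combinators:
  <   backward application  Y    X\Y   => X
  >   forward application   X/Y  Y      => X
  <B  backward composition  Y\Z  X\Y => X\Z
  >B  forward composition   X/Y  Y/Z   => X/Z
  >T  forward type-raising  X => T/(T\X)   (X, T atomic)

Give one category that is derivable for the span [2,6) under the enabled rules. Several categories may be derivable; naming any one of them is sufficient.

N

[0,6] S   >
  [0,2] S/N   <
    [0,1] "near" : S
    [1,2] "chased" : (S/N)\S
  [2,6] N   >
    [2,5] N/(N\NP)   >
      [2,3] "city" : (N/(N\NP))/S
      [3,5] S   <
        [3,4] "read" : NP
        [4,5] "the" : S\NP
    [5,6] "that" : N\NP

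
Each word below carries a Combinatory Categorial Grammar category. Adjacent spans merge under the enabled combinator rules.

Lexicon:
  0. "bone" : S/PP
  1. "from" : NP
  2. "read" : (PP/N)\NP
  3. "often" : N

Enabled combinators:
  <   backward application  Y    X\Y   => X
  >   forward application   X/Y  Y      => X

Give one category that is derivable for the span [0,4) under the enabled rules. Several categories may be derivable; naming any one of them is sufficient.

[0,4] S   >
  [0,1] "bone" : S/PP
  [1,4] PP   >
    [1,3] PP/N   <
      [1,2] "from" : NP
      [2,3] "read" : (PP/N)\NP
    [3,4] "often" : N

S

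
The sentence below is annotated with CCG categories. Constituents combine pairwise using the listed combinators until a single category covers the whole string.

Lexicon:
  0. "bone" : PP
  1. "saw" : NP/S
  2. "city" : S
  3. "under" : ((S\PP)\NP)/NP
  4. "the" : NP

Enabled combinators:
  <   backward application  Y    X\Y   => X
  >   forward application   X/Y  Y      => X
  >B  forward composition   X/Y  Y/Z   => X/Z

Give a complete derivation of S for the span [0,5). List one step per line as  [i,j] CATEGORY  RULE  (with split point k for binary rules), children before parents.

[0,1] PP  lex  "bone"
[1,2] NP/S  lex  "saw"
[2,3] S  lex  "city"
[1,3] NP  >  k=2
[3,4] ((S\PP)\NP)/NP  lex  "under"
[4,5] NP  lex  "the"
[3,5] (S\PP)\NP  >  k=4
[1,5] S\PP  <  k=3
[0,5] S  <  k=1

[0,5] S   <
  [0,1] "bone" : PP
  [1,5] S\PP   <
    [1,3] NP   >
      [1,2] "saw" : NP/S
      [2,3] "city" : S
    [3,5] (S\PP)\NP   >
      [3,4] "under" : ((S\PP)\NP)/NP
      [4,5] "the" : NP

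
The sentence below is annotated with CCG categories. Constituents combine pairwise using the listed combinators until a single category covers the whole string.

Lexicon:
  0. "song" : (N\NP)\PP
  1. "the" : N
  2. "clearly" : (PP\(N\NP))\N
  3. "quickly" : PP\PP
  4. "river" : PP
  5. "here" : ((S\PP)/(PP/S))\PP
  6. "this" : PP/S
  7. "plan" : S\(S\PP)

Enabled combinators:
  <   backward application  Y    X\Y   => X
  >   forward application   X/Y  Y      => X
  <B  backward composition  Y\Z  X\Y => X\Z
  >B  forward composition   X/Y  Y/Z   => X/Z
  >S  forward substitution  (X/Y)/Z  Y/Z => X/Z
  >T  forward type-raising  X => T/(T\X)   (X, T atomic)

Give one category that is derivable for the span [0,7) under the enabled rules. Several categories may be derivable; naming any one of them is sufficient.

[0,8] S   <
  [0,7] S\PP   <B
    [0,3] PP\PP   <B
      [0,1] "song" : (N\NP)\PP
      [1,3] PP\(N\NP)   <
        [1,2] "the" : N
        [2,3] "clearly" : (PP\(N\NP))\N
    [3,7] S\PP   <B
      [3,4] "quickly" : PP\PP
      [4,7] S\PP   >
        [4,6] (S\PP)/(PP/S)   <
          [4,5] "river" : PP
          [5,6] "here" : ((S\PP)/(PP/S))\PP
        [6,7] "this" : PP/S
  [7,8] "plan" : S\(S\PP)

S\PP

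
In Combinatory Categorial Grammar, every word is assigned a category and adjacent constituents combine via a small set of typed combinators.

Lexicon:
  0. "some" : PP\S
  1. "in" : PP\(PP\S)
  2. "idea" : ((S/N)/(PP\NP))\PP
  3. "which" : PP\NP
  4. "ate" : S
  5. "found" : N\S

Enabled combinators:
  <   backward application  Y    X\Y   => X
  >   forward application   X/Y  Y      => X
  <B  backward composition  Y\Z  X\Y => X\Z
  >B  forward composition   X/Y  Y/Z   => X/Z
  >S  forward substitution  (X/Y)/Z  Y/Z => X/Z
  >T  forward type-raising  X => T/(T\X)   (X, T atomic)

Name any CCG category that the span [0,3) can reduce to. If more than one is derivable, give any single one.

(S/N)/(PP\NP)

[0,6] S   >
  [0,4] S/N   >
    [0,3] (S/N)/(PP\NP)   <
      [0,2] PP   <
        [0,1] "some" : PP\S
        [1,2] "in" : PP\(PP\S)
      [2,3] "idea" : ((S/N)/(PP\NP))\PP
    [3,4] "which" : PP\NP
  [4,6] N   <
    [4,5] "ate" : S
    [5,6] "found" : N\S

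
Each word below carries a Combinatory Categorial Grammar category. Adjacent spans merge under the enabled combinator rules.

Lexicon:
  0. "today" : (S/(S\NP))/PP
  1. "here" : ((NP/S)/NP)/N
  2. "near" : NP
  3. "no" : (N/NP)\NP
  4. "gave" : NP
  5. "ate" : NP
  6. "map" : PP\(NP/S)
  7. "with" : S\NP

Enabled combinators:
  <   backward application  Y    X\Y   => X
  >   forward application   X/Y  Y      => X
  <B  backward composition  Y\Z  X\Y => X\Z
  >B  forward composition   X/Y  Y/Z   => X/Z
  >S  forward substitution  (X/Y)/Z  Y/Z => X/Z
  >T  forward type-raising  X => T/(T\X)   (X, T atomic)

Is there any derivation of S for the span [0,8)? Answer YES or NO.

YES

[0,8] S   >
  [0,7] S/(S\NP)   >
    [0,1] "today" : (S/(S\NP))/PP
    [1,7] PP   <
      [1,6] NP/S   >
        [1,5] (NP/S)/NP   >
          [1,2] "here" : ((NP/S)/NP)/N
          [2,5] N   >
            [2,4] N/NP   <
              [2,3] "near" : NP
              [3,4] "no" : (N/NP)\NP
            [4,5] "gave" : NP
        [5,6] "ate" : NP
      [6,7] "map" : PP\(NP/S)
  [7,8] "with" : S\NP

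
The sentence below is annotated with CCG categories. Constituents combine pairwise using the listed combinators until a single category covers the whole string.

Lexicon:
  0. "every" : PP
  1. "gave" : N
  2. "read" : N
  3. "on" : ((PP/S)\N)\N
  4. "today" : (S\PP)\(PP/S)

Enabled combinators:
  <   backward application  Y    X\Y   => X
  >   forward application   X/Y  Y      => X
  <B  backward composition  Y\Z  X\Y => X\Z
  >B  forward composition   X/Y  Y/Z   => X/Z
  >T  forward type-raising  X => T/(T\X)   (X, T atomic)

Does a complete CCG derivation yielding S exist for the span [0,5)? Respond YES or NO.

[0,5] S   <
  [0,1] "every" : PP
  [1,5] S\PP   <
    [1,4] PP/S   <
      [1,2] "gave" : N
      [2,4] (PP/S)\N   <
        [2,3] "read" : N
        [3,4] "on" : ((PP/S)\N)\N
    [4,5] "today" : (S\PP)\(PP/S)

YES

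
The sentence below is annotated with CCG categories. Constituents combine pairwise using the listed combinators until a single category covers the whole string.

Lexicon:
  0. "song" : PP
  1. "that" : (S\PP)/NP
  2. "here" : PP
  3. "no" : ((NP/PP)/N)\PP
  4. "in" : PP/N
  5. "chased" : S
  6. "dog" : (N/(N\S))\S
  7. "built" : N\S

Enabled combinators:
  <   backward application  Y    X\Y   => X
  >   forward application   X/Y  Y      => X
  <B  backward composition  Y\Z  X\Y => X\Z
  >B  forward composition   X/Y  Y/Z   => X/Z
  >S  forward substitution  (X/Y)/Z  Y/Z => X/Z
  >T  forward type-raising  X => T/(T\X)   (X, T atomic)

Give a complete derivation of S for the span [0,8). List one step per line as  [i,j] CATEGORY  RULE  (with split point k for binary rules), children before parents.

[0,8] S   >
  [0,2] S/NP   >B
    [0,1] S/(S\PP)   >T
      [0,1] "song" : PP
    [1,2] "that" : (S\PP)/NP
  [2,8] NP   >
    [2,5] NP/N   >S
      [2,4] (NP/PP)/N   <
        [2,3] "here" : PP
        [3,4] "no" : ((NP/PP)/N)\PP
      [4,5] "in" : PP/N
    [5,8] N   >
      [5,7] N/(N\S)   <
        [5,6] "chased" : S
        [6,7] "dog" : (N/(N\S))\S
      [7,8] "built" : N\S

[0,1] PP  lex  "song"
[0,1] S/(S\PP)  >T
[1,2] (S\PP)/NP  lex  "that"
[0,2] S/NP  >B  k=1
[2,3] PP  lex  "here"
[3,4] ((NP/PP)/N)\PP  lex  "no"
[2,4] (NP/PP)/N  <  k=3
[4,5] PP/N  lex  "in"
[2,5] NP/N  >S  k=4
[5,6] S  lex  "chased"
[6,7] (N/(N\S))\S  lex  "dog"
[5,7] N/(N\S)  <  k=6
[7,8] N\S  lex  "built"
[5,8] N  >  k=7
[2,8] NP  >  k=5
[0,8] S  >  k=2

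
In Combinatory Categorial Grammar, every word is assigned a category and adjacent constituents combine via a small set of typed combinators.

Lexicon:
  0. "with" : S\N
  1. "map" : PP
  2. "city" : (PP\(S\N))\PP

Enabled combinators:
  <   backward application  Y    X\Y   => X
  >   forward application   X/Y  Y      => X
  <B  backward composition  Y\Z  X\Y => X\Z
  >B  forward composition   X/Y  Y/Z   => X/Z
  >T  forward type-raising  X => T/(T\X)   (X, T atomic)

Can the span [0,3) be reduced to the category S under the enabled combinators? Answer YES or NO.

S\N PP (PP\(S\N))\PP
CKY chart[0,3] = {N/(N\PP), NP/(NP\PP), PP, PP/(PP\PP), S/(S\PP)}; S ∉ chart

NO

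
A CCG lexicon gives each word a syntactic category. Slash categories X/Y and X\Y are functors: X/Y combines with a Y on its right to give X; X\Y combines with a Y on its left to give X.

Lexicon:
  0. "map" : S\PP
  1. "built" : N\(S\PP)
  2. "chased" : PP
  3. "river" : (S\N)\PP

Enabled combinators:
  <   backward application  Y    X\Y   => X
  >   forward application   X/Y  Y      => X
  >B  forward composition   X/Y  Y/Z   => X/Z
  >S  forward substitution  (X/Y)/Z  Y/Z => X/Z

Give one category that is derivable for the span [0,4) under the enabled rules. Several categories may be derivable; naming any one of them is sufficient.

S

[0,4] S   <
  [0,2] N   <
    [0,1] "map" : S\PP
    [1,2] "built" : N\(S\PP)
  [2,4] S\N   <
    [2,3] "chased" : PP
    [3,4] "river" : (S\N)\PP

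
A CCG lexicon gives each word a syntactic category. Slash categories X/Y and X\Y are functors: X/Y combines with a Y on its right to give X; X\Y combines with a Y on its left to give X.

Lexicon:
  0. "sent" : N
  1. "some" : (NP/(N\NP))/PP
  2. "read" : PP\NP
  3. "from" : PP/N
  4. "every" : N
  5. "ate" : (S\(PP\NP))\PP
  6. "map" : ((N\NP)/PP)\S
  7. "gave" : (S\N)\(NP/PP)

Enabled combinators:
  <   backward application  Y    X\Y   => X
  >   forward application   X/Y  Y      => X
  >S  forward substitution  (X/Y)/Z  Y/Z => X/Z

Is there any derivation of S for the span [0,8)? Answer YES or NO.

[0,8] S   <
  [0,1] "sent" : N
  [1,8] S\N   <
    [1,7] NP/PP   >S
      [1,2] "some" : (NP/(N\NP))/PP
      [2,7] (N\NP)/PP   <
        [2,6] S   <
          [2,3] "read" : PP\NP
          [3,6] S\(PP\NP)   <
            [3,5] PP   >
              [3,4] "from" : PP/N
              [4,5] "every" : N
            [5,6] "ate" : (S\(PP\NP))\PP
        [6,7] "map" : ((N\NP)/PP)\S
    [7,8] "gave" : (S\N)\(NP/PP)

YES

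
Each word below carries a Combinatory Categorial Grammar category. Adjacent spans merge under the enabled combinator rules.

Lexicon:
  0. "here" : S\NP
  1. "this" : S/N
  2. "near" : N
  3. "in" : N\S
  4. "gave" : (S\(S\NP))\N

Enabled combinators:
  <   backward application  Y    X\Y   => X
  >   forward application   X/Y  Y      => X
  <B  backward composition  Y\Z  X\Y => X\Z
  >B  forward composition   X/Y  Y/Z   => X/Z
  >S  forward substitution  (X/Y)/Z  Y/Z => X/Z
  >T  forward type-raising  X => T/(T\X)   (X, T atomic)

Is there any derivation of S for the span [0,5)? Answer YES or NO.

YES

[0,5] S   <
  [0,1] "here" : S\NP
  [1,5] S\(S\NP)   <
    [1,4] N   <
      [1,3] S   >
        [1,2] "this" : S/N
        [2,3] "near" : N
      [3,4] "in" : N\S
    [4,5] "gave" : (S\(S\NP))\N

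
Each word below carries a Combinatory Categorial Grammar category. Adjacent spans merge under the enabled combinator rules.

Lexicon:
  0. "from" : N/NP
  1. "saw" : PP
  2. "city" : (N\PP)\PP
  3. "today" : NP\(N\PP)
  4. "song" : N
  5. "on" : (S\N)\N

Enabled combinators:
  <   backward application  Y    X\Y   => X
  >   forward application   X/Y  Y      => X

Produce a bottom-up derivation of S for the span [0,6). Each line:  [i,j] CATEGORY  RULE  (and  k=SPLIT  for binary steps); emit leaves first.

[0,6] S   <
  [0,4] N   >
    [0,1] "from" : N/NP
    [1,4] NP   <
      [1,3] N\PP   <
        [1,2] "saw" : PP
        [2,3] "city" : (N\PP)\PP
      [3,4] "today" : NP\(N\PP)
  [4,6] S\N   <
    [4,5] "song" : N
    [5,6] "on" : (S\N)\N

[0,1] N/NP  lex  "from"
[1,2] PP  lex  "saw"
[2,3] (N\PP)\PP  lex  "city"
[1,3] N\PP  <  k=2
[3,4] NP\(N\PP)  lex  "today"
[1,4] NP  <  k=3
[0,4] N  >  k=1
[4,5] N  lex  "song"
[5,6] (S\N)\N  lex  "on"
[4,6] S\N  <  k=5
[0,6] S  <  k=4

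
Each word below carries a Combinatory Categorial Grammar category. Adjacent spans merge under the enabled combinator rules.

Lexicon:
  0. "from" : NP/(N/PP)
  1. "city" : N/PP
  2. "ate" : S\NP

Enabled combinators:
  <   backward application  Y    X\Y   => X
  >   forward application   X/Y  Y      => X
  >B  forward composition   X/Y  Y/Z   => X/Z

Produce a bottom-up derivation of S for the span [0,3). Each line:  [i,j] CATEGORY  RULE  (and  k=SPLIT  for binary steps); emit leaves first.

[0,3] S   <
  [0,2] NP   >
    [0,1] "from" : NP/(N/PP)
    [1,2] "city" : N/PP
  [2,3] "ate" : S\NP

[0,1] NP/(N/PP)  lex  "from"
[1,2] N/PP  lex  "city"
[0,2] NP  >  k=1
[2,3] S\NP  lex  "ate"
[0,3] S  <  k=2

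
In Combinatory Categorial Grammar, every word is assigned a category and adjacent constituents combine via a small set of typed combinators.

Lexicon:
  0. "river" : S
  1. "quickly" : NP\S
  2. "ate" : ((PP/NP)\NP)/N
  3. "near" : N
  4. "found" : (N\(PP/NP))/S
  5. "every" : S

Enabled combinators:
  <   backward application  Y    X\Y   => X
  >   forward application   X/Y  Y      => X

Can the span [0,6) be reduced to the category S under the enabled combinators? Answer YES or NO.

NO

S NP\S ((PP/NP)\NP)/N N (N\(PP/NP))/S S
CKY chart[0,6] = {N}; S ∉ chart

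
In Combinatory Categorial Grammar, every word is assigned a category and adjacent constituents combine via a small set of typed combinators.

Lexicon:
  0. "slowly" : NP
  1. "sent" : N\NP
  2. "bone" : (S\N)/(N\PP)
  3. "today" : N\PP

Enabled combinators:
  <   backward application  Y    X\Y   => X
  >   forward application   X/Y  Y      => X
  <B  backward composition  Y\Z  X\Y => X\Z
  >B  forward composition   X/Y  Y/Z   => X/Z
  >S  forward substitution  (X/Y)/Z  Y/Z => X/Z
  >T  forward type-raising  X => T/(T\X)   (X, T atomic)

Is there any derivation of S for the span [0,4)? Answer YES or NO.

[0,4] S   <
  [0,2] N   <
    [0,1] "slowly" : NP
    [1,2] "sent" : N\NP
  [2,4] S\N   >
    [2,3] "bone" : (S\N)/(N\PP)
    [3,4] "today" : N\PP

YES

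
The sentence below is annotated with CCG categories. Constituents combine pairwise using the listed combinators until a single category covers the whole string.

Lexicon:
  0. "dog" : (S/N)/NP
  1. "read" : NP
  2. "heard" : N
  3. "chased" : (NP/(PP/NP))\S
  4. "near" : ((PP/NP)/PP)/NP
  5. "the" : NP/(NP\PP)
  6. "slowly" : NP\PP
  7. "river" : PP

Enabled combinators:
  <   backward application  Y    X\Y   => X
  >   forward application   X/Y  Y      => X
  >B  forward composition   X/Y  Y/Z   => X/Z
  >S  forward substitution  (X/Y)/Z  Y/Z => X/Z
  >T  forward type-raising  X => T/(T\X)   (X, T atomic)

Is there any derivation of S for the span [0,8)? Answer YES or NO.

(S/N)/NP NP N (NP/(PP/NP))\S ((PP/NP)/PP)/NP NP/(NP\PP) NP\PP PP
CKY chart[0,8] = {N/(N\NP), NP, NP/(NP\NP), NP/(PP\PP), PP/(PP\NP), S/(S\NP)}; S ∉ chart

NO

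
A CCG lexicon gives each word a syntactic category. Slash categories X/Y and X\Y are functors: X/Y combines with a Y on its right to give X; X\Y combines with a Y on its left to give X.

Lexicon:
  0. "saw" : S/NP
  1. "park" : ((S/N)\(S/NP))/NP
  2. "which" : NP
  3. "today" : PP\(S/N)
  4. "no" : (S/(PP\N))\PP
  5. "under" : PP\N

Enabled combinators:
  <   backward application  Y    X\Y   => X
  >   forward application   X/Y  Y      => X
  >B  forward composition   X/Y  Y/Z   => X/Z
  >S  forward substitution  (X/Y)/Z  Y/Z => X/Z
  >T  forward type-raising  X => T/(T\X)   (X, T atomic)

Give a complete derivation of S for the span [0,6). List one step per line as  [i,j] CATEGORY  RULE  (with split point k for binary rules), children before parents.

[0,6] S   >
  [0,5] S/(PP\N)   <
    [0,4] PP   <
      [0,3] S/N   <
        [0,1] "saw" : S/NP
        [1,3] (S/N)\(S/NP)   >
          [1,2] "park" : ((S/N)\(S/NP))/NP
          [2,3] "which" : NP
      [3,4] "today" : PP\(S/N)
    [4,5] "no" : (S/(PP\N))\PP
  [5,6] "under" : PP\N

[0,1] S/NP  lex  "saw"
[1,2] ((S/N)\(S/NP))/NP  lex  "park"
[2,3] NP  lex  "which"
[1,3] (S/N)\(S/NP)  >  k=2
[0,3] S/N  <  k=1
[3,4] PP\(S/N)  lex  "today"
[0,4] PP  <  k=3
[4,5] (S/(PP\N))\PP  lex  "no"
[0,5] S/(PP\N)  <  k=4
[5,6] PP\N  lex  "under"
[0,6] S  >  k=5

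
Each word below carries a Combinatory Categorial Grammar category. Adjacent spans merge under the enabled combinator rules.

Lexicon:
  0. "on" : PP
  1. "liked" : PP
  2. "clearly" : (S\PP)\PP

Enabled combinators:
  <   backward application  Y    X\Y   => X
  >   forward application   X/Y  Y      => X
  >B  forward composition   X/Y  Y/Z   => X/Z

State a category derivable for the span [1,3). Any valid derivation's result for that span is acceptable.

S\PP

[0,3] S   <
  [0,1] "on" : PP
  [1,3] S\PP   <
    [1,2] "liked" : PP
    [2,3] "clearly" : (S\PP)\PP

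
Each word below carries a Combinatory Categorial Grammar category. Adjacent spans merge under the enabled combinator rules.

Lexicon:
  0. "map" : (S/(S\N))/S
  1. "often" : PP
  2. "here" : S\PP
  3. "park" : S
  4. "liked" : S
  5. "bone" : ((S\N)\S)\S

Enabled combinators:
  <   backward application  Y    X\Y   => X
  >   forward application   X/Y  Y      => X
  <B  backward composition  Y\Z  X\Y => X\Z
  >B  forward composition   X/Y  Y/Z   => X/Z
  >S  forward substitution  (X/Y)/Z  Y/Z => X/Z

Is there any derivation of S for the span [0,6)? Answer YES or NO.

YES

[0,6] S   >
  [0,3] S/(S\N)   >
    [0,1] "map" : (S/(S\N))/S
    [1,3] S   <
      [1,2] "often" : PP
      [2,3] "here" : S\PP
  [3,6] S\N   <
    [3,4] "park" : S
    [4,6] (S\N)\S   <
      [4,5] "liked" : S
      [5,6] "bone" : ((S\N)\S)\S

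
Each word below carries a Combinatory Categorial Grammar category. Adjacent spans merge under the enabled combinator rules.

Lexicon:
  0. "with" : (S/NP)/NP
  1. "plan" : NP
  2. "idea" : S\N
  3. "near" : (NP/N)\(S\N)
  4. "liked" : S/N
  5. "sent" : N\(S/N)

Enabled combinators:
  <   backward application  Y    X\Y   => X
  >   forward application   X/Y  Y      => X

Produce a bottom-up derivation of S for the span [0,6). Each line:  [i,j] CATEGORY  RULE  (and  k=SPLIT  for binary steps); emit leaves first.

[0,6] S   >
  [0,2] S/NP   >
    [0,1] "with" : (S/NP)/NP
    [1,2] "plan" : NP
  [2,6] NP   >
    [2,4] NP/N   <
      [2,3] "idea" : S\N
      [3,4] "near" : (NP/N)\(S\N)
    [4,6] N   <
      [4,5] "liked" : S/N
      [5,6] "sent" : N\(S/N)

[0,1] (S/NP)/NP  lex  "with"
[1,2] NP  lex  "plan"
[0,2] S/NP  >  k=1
[2,3] S\N  lex  "idea"
[3,4] (NP/N)\(S\N)  lex  "near"
[2,4] NP/N  <  k=3
[4,5] S/N  lex  "liked"
[5,6] N\(S/N)  lex  "sent"
[4,6] N  <  k=5
[2,6] NP  >  k=4
[0,6] S  >  k=2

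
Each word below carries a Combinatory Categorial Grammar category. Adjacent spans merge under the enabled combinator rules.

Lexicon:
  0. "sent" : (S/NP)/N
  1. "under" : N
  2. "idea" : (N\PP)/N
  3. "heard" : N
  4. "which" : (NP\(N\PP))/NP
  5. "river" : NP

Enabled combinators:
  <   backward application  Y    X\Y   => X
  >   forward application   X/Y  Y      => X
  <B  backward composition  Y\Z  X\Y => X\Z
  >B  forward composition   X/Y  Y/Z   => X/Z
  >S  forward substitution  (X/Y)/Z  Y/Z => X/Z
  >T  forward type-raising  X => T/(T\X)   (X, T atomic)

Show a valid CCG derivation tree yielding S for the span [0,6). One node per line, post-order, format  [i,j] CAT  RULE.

[0,1] (S/NP)/N  lex  "sent"
[1,2] N  lex  "under"
[0,2] S/NP  >  k=1
[2,3] (N\PP)/N  lex  "idea"
[3,4] N  lex  "heard"
[2,4] N\PP  >  k=3
[4,5] (NP\(N\PP))/NP  lex  "which"
[5,6] NP  lex  "river"
[4,6] NP\(N\PP)  >  k=5
[2,6] NP  <  k=4
[0,6] S  >  k=2

[0,6] S   >
  [0,2] S/NP   >
    [0,1] "sent" : (S/NP)/N
    [1,2] "under" : N
  [2,6] NP   <
    [2,4] N\PP   >
      [2,3] "idea" : (N\PP)/N
      [3,4] "heard" : N
    [4,6] NP\(N\PP)   >
      [4,5] "which" : (NP\(N\PP))/NP
      [5,6] "river" : NP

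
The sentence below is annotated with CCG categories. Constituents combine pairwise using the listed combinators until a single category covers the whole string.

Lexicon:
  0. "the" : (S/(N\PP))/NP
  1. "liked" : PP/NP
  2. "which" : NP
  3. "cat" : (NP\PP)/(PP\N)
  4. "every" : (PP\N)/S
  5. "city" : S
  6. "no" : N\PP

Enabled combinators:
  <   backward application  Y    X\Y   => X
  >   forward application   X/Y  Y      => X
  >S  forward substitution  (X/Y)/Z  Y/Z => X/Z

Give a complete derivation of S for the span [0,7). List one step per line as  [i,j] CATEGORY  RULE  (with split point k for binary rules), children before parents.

[0,1] (S/(N\PP))/NP  lex  "the"
[1,2] PP/NP  lex  "liked"
[2,3] NP  lex  "which"
[1,3] PP  >  k=2
[3,4] (NP\PP)/(PP\N)  lex  "cat"
[4,5] (PP\N)/S  lex  "every"
[5,6] S  lex  "city"
[4,6] PP\N  >  k=5
[3,6] NP\PP  >  k=4
[1,6] NP  <  k=3
[0,6] S/(N\PP)  >  k=1
[6,7] N\PP  lex  "no"
[0,7] S  >  k=6

[0,7] S   >
  [0,6] S/(N\PP)   >
    [0,1] "the" : (S/(N\PP))/NP
    [1,6] NP   <
      [1,3] PP   >
        [1,2] "liked" : PP/NP
        [2,3] "which" : NP
      [3,6] NP\PP   >
        [3,4] "cat" : (NP\PP)/(PP\N)
        [4,6] PP\N   >
          [4,5] "every" : (PP\N)/S
          [5,6] "city" : S
  [6,7] "no" : N\PP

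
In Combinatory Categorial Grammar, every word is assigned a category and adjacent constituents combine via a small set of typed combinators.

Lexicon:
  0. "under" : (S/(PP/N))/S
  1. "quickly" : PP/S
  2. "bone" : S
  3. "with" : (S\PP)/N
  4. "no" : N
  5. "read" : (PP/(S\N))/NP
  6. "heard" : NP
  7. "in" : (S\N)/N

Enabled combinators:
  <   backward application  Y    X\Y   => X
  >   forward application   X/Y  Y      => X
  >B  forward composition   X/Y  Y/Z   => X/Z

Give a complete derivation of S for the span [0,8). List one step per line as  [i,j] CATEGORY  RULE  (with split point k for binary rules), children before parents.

[0,1] (S/(PP/N))/S  lex  "under"
[1,2] PP/S  lex  "quickly"
[2,3] S  lex  "bone"
[1,3] PP  >  k=2
[3,4] (S\PP)/N  lex  "with"
[4,5] N  lex  "no"
[3,5] S\PP  >  k=4
[1,5] S  <  k=3
[0,5] S/(PP/N)  >  k=1
[5,6] (PP/(S\N))/NP  lex  "read"
[6,7] NP  lex  "heard"
[5,7] PP/(S\N)  >  k=6
[7,8] (S\N)/N  lex  "in"
[5,8] PP/N  >B  k=7
[0,8] S  >  k=5

[0,8] S   >
  [0,5] S/(PP/N)   >
    [0,1] "under" : (S/(PP/N))/S
    [1,5] S   <
      [1,3] PP   >
        [1,2] "quickly" : PP/S
        [2,3] "bone" : S
      [3,5] S\PP   >
        [3,4] "with" : (S\PP)/N
        [4,5] "no" : N
  [5,8] PP/N   >B
    [5,7] PP/(S\N)   >
      [5,6] "read" : (PP/(S\N))/NP
      [6,7] "heard" : NP
    [7,8] "in" : (S\N)/N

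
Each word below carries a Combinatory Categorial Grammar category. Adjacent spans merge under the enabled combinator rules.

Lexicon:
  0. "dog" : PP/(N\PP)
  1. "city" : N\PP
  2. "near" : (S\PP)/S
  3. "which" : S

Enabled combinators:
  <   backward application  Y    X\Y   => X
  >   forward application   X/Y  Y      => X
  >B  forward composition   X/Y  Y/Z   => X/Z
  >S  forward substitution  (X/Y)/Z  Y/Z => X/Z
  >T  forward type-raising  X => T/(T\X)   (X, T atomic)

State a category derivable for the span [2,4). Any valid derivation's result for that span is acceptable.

[0,4] S   <
  [0,2] PP   >
    [0,1] "dog" : PP/(N\PP)
    [1,2] "city" : N\PP
  [2,4] S\PP   >
    [2,3] "near" : (S\PP)/S
    [3,4] "which" : S

S\PP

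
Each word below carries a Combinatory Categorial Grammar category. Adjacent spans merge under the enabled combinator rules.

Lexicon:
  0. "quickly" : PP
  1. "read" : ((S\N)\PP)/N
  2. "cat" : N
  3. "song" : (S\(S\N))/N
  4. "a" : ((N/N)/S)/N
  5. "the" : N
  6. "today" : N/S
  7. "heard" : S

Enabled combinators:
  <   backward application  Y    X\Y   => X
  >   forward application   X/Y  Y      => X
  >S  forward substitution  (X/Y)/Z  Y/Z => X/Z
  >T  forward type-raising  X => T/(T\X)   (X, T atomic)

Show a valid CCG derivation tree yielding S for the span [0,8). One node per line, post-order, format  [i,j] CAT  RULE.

[0,8] S   <
  [0,3] S\N   <
    [0,1] "quickly" : PP
    [1,3] (S\N)\PP   >
      [1,2] "read" : ((S\N)\PP)/N
      [2,3] "cat" : N
  [3,8] S\(S\N)   >
    [3,4] "song" : (S\(S\N))/N
    [4,8] N   >
      [4,7] N/S   >S
        [4,6] (N/N)/S   >
          [4,5] "a" : ((N/N)/S)/N
          [5,6] "the" : N
        [6,7] "today" : N/S
      [7,8] "heard" : S

[0,1] PP  lex  "quickly"
[1,2] ((S\N)\PP)/N  lex  "read"
[2,3] N  lex  "cat"
[1,3] (S\N)\PP  >  k=2
[0,3] S\N  <  k=1
[3,4] (S\(S\N))/N  lex  "song"
[4,5] ((N/N)/S)/N  lex  "a"
[5,6] N  lex  "the"
[4,6] (N/N)/S  >  k=5
[6,7] N/S  lex  "today"
[4,7] N/S  >S  k=6
[7,8] S  lex  "heard"
[4,8] N  >  k=7
[3,8] S\(S\N)  >  k=4
[0,8] S  <  k=3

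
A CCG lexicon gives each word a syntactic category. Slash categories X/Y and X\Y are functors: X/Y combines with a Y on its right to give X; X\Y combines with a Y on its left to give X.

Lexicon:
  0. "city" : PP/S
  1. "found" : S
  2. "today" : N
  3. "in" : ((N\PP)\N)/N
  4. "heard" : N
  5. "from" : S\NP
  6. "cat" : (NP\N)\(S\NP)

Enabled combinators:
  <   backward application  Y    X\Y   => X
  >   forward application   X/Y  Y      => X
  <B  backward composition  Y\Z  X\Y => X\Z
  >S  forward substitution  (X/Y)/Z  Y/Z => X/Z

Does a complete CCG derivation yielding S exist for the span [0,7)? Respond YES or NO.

NO

PP/S S N ((N\PP)\N)/N N S\NP (NP\N)\(S\NP)
CKY chart[0,7] = {NP}; S ∉ chart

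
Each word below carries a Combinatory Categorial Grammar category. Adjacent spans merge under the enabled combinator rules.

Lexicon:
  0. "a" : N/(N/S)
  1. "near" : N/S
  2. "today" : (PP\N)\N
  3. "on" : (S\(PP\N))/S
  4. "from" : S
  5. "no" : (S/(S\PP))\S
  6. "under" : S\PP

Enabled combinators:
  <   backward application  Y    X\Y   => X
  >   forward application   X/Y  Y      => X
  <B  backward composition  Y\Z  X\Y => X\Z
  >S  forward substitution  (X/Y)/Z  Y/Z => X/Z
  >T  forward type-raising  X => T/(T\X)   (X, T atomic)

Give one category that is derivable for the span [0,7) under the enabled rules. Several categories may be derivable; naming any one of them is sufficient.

[0,7] S   >
  [0,6] S/(S\PP)   <
    [0,5] S   <
      [0,3] PP\N   <
        [0,2] N   >
          [0,1] "a" : N/(N/S)
          [1,2] "near" : N/S
        [2,3] "today" : (PP\N)\N
      [3,5] S\(PP\N)   >
        [3,4] "on" : (S\(PP\N))/S
        [4,5] "from" : S
    [5,6] "no" : (S/(S\PP))\S
  [6,7] "under" : S\PP

S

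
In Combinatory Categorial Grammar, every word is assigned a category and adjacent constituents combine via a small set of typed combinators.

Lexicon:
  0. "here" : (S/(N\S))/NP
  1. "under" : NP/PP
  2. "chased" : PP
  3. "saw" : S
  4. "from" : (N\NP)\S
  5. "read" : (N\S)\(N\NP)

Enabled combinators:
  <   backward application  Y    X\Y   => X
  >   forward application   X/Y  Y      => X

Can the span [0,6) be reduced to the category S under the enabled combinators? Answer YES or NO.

[0,6] S   >
  [0,3] S/(N\S)   >
    [0,1] "here" : (S/(N\S))/NP
    [1,3] NP   >
      [1,2] "under" : NP/PP
      [2,3] "chased" : PP
  [3,6] N\S   <
    [3,5] N\NP   <
      [3,4] "saw" : S
      [4,5] "from" : (N\NP)\S
    [5,6] "read" : (N\S)\(N\NP)

YES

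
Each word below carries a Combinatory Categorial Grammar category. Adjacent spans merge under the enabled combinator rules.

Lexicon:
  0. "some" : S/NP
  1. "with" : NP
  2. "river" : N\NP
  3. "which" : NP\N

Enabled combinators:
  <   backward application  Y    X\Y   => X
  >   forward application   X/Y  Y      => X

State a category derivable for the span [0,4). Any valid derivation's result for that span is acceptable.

S

[0,4] S   >
  [0,1] "some" : S/NP
  [1,4] NP   <
    [1,3] N   <
      [1,2] "with" : NP
      [2,3] "river" : N\NP
    [3,4] "which" : NP\N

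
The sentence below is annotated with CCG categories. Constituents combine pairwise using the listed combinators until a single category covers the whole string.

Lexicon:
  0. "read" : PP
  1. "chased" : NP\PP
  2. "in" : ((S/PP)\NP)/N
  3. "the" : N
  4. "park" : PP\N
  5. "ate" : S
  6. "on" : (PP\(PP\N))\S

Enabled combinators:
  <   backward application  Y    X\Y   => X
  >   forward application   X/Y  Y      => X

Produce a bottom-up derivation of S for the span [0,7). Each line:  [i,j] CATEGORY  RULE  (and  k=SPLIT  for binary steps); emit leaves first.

[0,7] S   >
  [0,4] S/PP   <
    [0,2] NP   <
      [0,1] "read" : PP
      [1,2] "chased" : NP\PP
    [2,4] (S/PP)\NP   >
      [2,3] "in" : ((S/PP)\NP)/N
      [3,4] "the" : N
  [4,7] PP   <
    [4,5] "park" : PP\N
    [5,7] PP\(PP\N)   <
      [5,6] "ate" : S
      [6,7] "on" : (PP\(PP\N))\S

[0,1] PP  lex  "read"
[1,2] NP\PP  lex  "chased"
[0,2] NP  <  k=1
[2,3] ((S/PP)\NP)/N  lex  "in"
[3,4] N  lex  "the"
[2,4] (S/PP)\NP  >  k=3
[0,4] S/PP  <  k=2
[4,5] PP\N  lex  "park"
[5,6] S  lex  "ate"
[6,7] (PP\(PP\N))\S  lex  "on"
[5,7] PP\(PP\N)  <  k=6
[4,7] PP  <  k=5
[0,7] S  >  k=4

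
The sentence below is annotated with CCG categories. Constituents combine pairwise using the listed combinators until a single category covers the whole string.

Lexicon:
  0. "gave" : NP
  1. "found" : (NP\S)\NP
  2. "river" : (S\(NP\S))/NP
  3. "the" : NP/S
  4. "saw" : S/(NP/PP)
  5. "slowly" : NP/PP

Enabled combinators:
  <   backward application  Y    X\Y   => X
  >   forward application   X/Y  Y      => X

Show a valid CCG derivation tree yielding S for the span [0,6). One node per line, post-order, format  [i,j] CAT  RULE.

[0,1] NP  lex  "gave"
[1,2] (NP\S)\NP  lex  "found"
[0,2] NP\S  <  k=1
[2,3] (S\(NP\S))/NP  lex  "river"
[3,4] NP/S  lex  "the"
[4,5] S/(NP/PP)  lex  "saw"
[5,6] NP/PP  lex  "slowly"
[4,6] S  >  k=5
[3,6] NP  >  k=4
[2,6] S\(NP\S)  >  k=3
[0,6] S  <  k=2

[0,6] S   <
  [0,2] NP\S   <
    [0,1] "gave" : NP
    [1,2] "found" : (NP\S)\NP
  [2,6] S\(NP\S)   >
    [2,3] "river" : (S\(NP\S))/NP
    [3,6] NP   >
      [3,4] "the" : NP/S
      [4,6] S   >
        [4,5] "saw" : S/(NP/PP)
        [5,6] "slowly" : NP/PP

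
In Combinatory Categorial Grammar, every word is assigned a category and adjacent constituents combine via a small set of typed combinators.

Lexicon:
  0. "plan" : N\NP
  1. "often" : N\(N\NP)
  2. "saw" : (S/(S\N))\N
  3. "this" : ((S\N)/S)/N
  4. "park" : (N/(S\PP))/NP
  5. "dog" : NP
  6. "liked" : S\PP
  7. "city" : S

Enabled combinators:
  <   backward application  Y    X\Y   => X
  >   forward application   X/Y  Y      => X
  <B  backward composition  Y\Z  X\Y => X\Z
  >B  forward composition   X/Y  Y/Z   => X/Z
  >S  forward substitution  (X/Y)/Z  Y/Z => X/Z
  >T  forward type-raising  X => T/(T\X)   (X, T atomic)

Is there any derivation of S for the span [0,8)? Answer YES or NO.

[0,8] S   >
  [0,3] S/(S\N)   <
    [0,2] N   <
      [0,1] "plan" : N\NP
      [1,2] "often" : N\(N\NP)
    [2,3] "saw" : (S/(S\N))\N
  [3,8] S\N   >
    [3,7] (S\N)/S   >
      [3,4] "this" : ((S\N)/S)/N
      [4,7] N   >
        [4,6] N/(S\PP)   >
          [4,5] "park" : (N/(S\PP))/NP
          [5,6] "dog" : NP
        [6,7] "liked" : S\PP
    [7,8] "city" : S

YES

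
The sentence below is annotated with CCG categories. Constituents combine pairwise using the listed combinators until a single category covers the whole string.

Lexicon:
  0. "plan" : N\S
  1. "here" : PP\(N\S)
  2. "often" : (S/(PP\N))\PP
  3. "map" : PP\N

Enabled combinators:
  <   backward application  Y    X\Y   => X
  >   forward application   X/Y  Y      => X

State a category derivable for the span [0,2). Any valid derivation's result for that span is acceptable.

[0,4] S   >
  [0,3] S/(PP\N)   <
    [0,2] PP   <
      [0,1] "plan" : N\S
      [1,2] "here" : PP\(N\S)
    [2,3] "often" : (S/(PP\N))\PP
  [3,4] "map" : PP\N

PP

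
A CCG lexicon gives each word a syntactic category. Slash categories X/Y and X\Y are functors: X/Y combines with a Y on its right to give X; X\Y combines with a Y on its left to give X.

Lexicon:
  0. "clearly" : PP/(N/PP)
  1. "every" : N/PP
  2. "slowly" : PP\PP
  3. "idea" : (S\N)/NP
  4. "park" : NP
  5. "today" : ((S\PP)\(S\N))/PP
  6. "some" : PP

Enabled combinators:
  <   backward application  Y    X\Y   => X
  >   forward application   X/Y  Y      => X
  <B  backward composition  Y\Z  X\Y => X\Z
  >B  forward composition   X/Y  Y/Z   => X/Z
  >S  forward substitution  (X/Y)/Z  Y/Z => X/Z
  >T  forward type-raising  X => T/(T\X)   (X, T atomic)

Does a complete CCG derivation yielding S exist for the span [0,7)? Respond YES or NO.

[0,7] S   <
  [0,2] PP   >
    [0,1] "clearly" : PP/(N/PP)
    [1,2] "every" : N/PP
  [2,7] S\PP   <B
    [2,3] "slowly" : PP\PP
    [3,7] S\PP   <
      [3,5] S\N   >
        [3,4] "idea" : (S\N)/NP
        [4,5] "park" : NP
      [5,7] (S\PP)\(S\N)   >
        [5,6] "today" : ((S\PP)\(S\N))/PP
        [6,7] "some" : PP

YES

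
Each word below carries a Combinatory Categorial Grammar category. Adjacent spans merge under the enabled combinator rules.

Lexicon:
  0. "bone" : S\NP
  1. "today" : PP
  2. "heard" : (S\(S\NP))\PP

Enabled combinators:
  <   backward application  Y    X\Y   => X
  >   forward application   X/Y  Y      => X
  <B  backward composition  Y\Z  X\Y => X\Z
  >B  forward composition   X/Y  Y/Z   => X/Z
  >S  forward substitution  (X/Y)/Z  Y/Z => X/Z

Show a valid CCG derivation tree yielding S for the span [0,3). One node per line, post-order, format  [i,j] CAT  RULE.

[0,1] S\NP  lex  "bone"
[1,2] PP  lex  "today"
[2,3] (S\(S\NP))\PP  lex  "heard"
[1,3] S\(S\NP)  <  k=2
[0,3] S  <  k=1

[0,3] S   <
  [0,1] "bone" : S\NP
  [1,3] S\(S\NP)   <
    [1,2] "today" : PP
    [2,3] "heard" : (S\(S\NP))\PP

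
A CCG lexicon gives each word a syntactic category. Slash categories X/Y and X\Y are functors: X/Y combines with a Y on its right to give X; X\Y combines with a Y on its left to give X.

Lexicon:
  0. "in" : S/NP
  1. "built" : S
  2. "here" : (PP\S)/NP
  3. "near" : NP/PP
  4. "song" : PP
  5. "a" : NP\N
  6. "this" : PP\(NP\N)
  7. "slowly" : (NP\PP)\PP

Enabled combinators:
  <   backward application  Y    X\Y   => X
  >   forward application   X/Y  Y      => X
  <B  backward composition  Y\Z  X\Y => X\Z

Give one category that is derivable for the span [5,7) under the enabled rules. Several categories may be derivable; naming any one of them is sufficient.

PP

[0,8] S   >
  [0,1] "in" : S/NP
  [1,8] NP   <
    [1,5] PP   <
      [1,2] "built" : S
      [2,5] PP\S   >
        [2,3] "here" : (PP\S)/NP
        [3,5] NP   >
          [3,4] "near" : NP/PP
          [4,5] "song" : PP
    [5,8] NP\PP   <
      [5,7] PP   <
        [5,6] "a" : NP\N
        [6,7] "this" : PP\(NP\N)
      [7,8] "slowly" : (NP\PP)\PP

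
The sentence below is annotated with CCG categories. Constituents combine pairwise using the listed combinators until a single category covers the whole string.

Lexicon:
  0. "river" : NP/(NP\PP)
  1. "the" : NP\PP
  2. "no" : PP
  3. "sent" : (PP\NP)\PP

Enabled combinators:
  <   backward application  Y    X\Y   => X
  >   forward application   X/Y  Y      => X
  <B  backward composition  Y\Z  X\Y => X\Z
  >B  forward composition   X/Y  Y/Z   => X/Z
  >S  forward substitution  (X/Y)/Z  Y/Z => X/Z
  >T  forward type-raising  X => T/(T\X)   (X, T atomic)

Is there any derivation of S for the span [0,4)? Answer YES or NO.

NP/(NP\PP) NP\PP PP (PP\NP)\PP
CKY chart[0,4] = {N/(N\PP), NP/(NP\PP), PP, PP/(PP\PP), S/(S\PP)}; S ∉ chart

NO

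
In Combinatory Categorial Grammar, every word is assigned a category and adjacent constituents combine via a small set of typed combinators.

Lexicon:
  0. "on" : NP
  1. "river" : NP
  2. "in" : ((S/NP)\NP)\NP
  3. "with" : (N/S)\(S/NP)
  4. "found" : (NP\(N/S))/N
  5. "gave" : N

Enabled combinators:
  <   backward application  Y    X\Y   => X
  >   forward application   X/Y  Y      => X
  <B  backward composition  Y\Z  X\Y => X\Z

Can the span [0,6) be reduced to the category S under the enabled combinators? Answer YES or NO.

NP NP ((S/NP)\NP)\NP (N/S)\(S/NP) (NP\(N/S))/N N
CKY chart[0,6] = {NP}; S ∉ chart

NO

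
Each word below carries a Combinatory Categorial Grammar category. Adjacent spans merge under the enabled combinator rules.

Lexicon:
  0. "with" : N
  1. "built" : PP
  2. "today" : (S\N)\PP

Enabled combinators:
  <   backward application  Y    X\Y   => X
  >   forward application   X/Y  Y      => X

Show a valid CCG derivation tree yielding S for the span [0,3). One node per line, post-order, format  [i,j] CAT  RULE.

[0,3] S   <
  [0,1] "with" : N
  [1,3] S\N   <
    [1,2] "built" : PP
    [2,3] "today" : (S\N)\PP

[0,1] N  lex  "with"
[1,2] PP  lex  "built"
[2,3] (S\N)\PP  lex  "today"
[1,3] S\N  <  k=2
[0,3] S  <  k=1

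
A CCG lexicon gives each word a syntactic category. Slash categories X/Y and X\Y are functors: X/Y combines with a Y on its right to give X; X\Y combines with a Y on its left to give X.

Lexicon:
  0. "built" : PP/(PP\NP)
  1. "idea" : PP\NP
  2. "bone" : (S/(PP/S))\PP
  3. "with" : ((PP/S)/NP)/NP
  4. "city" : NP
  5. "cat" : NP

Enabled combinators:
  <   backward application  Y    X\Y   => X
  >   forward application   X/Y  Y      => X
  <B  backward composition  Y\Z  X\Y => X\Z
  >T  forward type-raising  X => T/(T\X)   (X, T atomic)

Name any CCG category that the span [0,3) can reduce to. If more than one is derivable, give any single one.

[0,6] S   >
  [0,3] S/(PP/S)   <
    [0,2] PP   >
      [0,1] "built" : PP/(PP\NP)
      [1,2] "idea" : PP\NP
    [2,3] "bone" : (S/(PP/S))\PP
  [3,6] PP/S   >
    [3,5] (PP/S)/NP   >
      [3,4] "with" : ((PP/S)/NP)/NP
      [4,5] "city" : NP
    [5,6] "cat" : NP

S/(PP/S)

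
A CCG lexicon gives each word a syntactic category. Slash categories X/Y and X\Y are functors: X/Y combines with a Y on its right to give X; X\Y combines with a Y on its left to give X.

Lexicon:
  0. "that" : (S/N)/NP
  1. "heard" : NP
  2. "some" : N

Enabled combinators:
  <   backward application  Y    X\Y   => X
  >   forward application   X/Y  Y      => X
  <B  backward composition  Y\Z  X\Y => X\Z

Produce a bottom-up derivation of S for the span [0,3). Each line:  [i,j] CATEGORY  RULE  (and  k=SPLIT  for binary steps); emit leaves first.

[0,3] S   >
  [0,2] S/N   >
    [0,1] "that" : (S/N)/NP
    [1,2] "heard" : NP
  [2,3] "some" : N

[0,1] (S/N)/NP  lex  "that"
[1,2] NP  lex  "heard"
[0,2] S/N  >  k=1
[2,3] N  lex  "some"
[0,3] S  >  k=2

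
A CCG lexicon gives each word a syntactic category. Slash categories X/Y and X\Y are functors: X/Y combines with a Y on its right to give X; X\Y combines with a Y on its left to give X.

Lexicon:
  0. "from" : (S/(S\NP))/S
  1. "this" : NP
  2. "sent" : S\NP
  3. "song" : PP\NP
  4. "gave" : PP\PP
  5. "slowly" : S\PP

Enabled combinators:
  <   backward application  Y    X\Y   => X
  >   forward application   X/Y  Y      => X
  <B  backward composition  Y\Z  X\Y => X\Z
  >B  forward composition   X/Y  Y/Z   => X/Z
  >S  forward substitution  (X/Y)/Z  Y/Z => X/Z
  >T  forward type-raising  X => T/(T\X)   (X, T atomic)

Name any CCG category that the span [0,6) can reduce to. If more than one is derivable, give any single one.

S

[0,6] S   >
  [0,3] S/(S\NP)   >
    [0,1] "from" : (S/(S\NP))/S
    [1,3] S   >
      [1,2] S/(S\NP)   >T
        [1,2] "this" : NP
      [2,3] "sent" : S\NP
  [3,6] S\NP   <B
    [3,5] PP\NP   <B
      [3,4] "song" : PP\NP
      [4,5] "gave" : PP\PP
    [5,6] "slowly" : S\PP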